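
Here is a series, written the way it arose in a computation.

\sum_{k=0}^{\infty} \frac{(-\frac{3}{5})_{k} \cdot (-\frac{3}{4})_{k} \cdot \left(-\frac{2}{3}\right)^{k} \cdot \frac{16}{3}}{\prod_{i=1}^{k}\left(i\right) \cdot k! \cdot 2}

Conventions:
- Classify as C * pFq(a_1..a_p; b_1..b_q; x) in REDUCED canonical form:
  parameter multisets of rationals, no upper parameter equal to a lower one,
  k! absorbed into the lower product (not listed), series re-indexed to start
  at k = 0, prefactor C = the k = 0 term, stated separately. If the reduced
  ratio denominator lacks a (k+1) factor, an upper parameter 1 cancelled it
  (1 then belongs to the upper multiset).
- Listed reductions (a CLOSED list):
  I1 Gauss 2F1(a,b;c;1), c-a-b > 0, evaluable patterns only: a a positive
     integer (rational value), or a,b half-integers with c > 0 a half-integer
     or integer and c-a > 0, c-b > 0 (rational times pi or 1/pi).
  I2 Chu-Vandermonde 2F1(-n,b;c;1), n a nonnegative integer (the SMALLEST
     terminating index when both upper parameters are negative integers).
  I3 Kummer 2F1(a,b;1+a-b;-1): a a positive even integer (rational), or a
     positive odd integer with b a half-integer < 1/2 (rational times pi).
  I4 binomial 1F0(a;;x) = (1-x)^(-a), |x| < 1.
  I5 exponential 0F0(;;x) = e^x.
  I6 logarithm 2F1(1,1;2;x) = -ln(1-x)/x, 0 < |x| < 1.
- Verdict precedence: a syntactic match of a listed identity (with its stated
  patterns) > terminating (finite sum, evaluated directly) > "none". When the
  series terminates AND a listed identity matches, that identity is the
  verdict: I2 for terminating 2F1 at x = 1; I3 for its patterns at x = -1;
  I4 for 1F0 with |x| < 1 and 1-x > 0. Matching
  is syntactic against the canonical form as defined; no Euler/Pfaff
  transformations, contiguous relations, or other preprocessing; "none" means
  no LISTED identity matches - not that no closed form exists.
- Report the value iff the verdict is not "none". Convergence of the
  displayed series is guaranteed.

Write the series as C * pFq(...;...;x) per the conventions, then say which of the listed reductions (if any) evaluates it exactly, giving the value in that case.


The series (x = -\frac{2}{3}) is 2F1: upper {-\frac{3}{4}, -\frac{3}{5}}, lower {1}, prefactor \frac{8}{3}. Verdict: none. No listed pattern accepts 2F1(-\frac{3}{4}, -\frac{3}{5}; 1; -\frac{2}{3}).

The tell: t_0 = \frac{8}{3} here, and the constant factors (C = 8/3) combine into one prefactor.
Step ratio: r(k) = -\frac{2}{3} * (k-\frac{3}{4}) (k-\frac{3}{5}) / [(k+1) (k+1)] ; factor over Q: parameters, x = -\frac{2}{3}, and C = \frac{8}{3}.


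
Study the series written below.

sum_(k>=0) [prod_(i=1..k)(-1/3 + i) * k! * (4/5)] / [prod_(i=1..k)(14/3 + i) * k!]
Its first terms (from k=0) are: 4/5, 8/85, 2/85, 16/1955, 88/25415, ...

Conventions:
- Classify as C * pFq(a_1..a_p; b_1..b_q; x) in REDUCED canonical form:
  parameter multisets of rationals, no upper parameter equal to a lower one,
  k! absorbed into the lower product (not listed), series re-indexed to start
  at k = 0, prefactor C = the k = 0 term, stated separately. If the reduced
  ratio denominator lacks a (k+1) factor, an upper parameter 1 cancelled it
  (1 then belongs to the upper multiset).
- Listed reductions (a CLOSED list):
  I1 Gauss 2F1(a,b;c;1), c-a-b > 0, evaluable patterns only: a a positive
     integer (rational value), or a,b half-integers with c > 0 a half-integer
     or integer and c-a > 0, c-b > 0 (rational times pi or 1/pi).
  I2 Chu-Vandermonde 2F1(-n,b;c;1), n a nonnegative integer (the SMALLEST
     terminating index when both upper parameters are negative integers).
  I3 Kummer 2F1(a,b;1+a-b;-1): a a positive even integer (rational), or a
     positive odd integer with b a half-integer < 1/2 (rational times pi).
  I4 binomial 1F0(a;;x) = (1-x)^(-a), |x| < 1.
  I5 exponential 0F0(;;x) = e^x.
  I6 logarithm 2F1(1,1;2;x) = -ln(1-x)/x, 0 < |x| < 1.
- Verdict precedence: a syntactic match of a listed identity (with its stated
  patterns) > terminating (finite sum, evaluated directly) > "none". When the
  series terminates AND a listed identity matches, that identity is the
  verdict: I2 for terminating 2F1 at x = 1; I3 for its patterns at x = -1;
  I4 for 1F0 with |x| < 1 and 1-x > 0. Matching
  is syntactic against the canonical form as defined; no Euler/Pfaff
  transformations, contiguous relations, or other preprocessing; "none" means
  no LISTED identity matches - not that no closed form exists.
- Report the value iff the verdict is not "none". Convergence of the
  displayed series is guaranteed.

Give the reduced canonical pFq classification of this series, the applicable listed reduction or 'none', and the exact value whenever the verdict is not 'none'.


Canonical form: C = 4/5 times 2F1 with upper {2/3, 1}, lower {17/3}, x = 1. Verdict: Gauss (I1, integer-parameter pattern) applies (x = 1: the Gamma ratio telescopes since c-a-b = 4 > 0 and a = 1 in Z>0). Its exact value is 14/15.

Key step: t_0 being 4/5, the running product (C = 4/5) telescopes to a rising factorial.
Term ratio: r(k) = 1 * (k+2/3) (k+1) / [(k+17/3) (k+1)] - poly over poly, x = 1 from leading terms; C = 4/5 at k = 0.


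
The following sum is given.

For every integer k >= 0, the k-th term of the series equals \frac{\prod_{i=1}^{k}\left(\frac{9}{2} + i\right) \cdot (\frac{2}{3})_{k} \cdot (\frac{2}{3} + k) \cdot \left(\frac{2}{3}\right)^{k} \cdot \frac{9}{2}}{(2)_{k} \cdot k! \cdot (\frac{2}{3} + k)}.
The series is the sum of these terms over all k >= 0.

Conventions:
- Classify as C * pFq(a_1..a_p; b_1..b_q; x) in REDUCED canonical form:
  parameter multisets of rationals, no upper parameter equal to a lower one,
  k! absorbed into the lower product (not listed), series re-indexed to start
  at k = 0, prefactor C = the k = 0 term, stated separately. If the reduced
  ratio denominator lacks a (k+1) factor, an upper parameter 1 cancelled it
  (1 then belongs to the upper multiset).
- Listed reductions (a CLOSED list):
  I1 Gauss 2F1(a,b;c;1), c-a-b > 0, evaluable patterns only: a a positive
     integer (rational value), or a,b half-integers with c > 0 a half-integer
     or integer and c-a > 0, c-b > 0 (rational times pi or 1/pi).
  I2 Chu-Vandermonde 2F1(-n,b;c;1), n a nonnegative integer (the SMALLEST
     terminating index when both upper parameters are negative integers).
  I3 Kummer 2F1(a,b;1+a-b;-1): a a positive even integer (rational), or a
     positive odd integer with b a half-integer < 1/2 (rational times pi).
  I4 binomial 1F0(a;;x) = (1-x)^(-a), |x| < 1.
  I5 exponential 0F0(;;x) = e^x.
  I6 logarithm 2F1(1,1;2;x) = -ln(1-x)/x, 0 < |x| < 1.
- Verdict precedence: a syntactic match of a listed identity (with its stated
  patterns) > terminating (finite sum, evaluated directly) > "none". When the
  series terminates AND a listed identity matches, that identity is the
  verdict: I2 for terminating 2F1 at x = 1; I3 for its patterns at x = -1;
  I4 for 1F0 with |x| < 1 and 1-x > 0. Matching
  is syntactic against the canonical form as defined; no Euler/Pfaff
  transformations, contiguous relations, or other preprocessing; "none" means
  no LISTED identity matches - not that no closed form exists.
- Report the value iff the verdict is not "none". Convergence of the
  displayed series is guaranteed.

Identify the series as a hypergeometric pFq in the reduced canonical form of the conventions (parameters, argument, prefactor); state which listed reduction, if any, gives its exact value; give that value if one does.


Reduced: x = \frac{2}{3}, 2F1, upper = {\frac{2}{3}, \frac{11}{2}}, lower = {2}, C = \frac{9}{2}. Verdict: none - this 2F1 at x = \frac{2}{3} matches no listed pattern, and upper {\frac{2}{3}, \frac{11}{2}} holds no stopper.

Structural cue: t_0 = \frac{9}{2} here, and the factor k + 2/3 cancels (top and bottom), leaving C = 9/2, x = 2/3.
Adjacent-term ratio: r(k) = \frac{2}{3} * (k+\frac{2}{3}) (k+\frac{11}{2}) / [(k+2) (k+1)] - poly over poly, x = \frac{2}{3} from leading terms; C = \frac{9}{2} at k = 0.


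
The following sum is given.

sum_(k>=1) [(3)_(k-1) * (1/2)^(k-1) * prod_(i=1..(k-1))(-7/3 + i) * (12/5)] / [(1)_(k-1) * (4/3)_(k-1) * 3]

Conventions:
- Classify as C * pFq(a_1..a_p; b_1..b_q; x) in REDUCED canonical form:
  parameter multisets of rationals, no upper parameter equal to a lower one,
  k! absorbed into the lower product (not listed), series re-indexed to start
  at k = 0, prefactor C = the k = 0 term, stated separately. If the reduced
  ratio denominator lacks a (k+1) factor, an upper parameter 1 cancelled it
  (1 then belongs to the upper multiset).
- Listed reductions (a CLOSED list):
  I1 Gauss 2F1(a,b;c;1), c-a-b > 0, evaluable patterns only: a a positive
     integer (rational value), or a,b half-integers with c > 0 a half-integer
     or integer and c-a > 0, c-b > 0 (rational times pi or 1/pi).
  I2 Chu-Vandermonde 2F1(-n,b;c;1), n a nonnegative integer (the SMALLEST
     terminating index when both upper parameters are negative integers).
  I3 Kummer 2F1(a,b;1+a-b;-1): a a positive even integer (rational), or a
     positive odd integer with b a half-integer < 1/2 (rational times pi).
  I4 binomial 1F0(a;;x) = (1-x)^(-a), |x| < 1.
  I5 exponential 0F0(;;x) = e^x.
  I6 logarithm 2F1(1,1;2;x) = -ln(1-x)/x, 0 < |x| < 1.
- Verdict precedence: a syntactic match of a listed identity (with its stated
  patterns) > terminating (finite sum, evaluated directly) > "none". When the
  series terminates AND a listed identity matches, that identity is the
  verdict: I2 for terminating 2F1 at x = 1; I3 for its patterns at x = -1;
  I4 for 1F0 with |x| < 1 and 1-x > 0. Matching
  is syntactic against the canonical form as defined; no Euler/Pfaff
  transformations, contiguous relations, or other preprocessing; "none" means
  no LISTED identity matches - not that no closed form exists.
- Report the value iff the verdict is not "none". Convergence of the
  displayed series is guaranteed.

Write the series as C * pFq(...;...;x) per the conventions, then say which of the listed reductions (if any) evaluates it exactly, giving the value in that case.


The series (x = 1/2) is 2F1: upper {-4/3, 3}, lower {4/3}, prefactor 4/5. Verdict: none. Every listed pattern misses the 2F1 form at 1/2, upper {-4/3, 3}.

First insight: with t_0 = 4/5, the constant factors (C = 4/5) combine into one prefactor.
Consecutive-term ratio: r(k) = (1/2) * (k-4/3) (k+3) / [(k+4/3) (k+1)] - rational in k, leading ratio (1/2); with t_0 = 4/5, classification follows.


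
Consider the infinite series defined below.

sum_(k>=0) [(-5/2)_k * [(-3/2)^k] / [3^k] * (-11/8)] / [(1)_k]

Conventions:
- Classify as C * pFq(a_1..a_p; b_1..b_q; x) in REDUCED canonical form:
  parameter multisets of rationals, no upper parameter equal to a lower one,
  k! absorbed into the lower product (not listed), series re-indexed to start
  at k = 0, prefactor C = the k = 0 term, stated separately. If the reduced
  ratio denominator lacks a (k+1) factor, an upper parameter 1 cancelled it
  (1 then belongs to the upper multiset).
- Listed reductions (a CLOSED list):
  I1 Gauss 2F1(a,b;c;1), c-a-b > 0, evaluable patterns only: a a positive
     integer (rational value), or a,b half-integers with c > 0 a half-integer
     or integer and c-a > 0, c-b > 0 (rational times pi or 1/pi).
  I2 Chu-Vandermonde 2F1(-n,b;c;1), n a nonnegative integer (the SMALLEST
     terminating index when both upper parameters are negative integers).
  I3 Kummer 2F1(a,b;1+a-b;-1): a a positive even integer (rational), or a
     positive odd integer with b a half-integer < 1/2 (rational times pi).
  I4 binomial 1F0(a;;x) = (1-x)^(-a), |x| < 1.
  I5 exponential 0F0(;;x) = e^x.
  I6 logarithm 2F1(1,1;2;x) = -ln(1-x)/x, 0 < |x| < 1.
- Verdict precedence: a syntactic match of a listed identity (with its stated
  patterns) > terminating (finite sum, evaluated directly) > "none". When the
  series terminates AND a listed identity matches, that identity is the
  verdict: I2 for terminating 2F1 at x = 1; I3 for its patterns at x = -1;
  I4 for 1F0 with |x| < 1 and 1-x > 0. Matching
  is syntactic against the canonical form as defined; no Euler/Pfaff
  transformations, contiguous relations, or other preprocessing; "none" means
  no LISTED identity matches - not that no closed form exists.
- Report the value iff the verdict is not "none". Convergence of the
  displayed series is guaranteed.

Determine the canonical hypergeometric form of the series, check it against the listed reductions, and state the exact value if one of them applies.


Canonical form: C = -11/8 times 1F0 with upper {-5/2}, lower {-}, x = -1/2. Verdict: binomial (I4) applies (the 1F0 binomial series: exponent 5/2, x = -1/2). Hence: (-11/8) * (3/2)^(5/2).

The tell: x = (-1/2) and the two k-th powers (C = -11/8) combine into one argument.
Term ratio: r(k) = (-1/2) * (k-5/2) / [(k+1)] - rational in k, leading ratio (-1/2); with t_0 = -11/8, classification follows.


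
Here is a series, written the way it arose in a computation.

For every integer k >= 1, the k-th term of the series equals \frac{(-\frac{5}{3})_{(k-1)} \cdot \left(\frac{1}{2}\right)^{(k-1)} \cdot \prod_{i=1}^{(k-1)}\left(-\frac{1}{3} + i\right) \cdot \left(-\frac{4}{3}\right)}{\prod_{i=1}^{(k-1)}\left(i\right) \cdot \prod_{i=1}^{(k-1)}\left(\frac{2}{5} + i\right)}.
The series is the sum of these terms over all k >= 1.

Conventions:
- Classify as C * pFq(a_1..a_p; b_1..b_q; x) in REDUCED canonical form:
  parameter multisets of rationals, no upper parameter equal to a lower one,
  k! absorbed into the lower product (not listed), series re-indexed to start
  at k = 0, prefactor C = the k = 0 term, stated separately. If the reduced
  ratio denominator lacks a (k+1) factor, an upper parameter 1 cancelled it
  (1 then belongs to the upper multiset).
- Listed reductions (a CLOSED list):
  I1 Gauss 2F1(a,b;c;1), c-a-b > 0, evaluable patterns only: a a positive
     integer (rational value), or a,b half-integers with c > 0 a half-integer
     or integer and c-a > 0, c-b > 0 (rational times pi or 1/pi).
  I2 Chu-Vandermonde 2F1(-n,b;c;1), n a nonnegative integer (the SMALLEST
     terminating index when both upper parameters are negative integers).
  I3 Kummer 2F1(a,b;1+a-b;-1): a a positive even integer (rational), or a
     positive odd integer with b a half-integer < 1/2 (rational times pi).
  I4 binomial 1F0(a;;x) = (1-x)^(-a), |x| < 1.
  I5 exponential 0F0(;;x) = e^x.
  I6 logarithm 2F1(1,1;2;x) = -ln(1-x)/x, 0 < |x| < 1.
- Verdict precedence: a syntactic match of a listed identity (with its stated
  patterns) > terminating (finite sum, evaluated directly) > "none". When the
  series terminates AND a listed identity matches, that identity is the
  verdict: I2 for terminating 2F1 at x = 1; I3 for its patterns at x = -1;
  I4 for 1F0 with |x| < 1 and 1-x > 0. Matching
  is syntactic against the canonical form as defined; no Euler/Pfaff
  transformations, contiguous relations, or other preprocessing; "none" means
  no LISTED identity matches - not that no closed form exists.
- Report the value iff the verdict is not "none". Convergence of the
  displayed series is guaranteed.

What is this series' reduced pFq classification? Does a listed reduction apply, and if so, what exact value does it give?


With C = -\frac{4}{3}: the canonical form is 2F1(-\frac{5}{3}, \frac{2}{3}; \frac{7}{5}; \frac{1}{2}). Verdict: none - this 2F1 at x = \frac{1}{2} matches no listed pattern, and upper {-\frac{5}{3}, \frac{2}{3}} holds no stopper.

Key observation: with t_0 = -\frac{4}{3}, the lower running product (prefactor -4/3) is a rising factorial.
Ratio: r(k) = \frac{1}{2} * (k-\frac{5}{3}) (k+\frac{2}{3}) / [(k+\frac{7}{5}) (k+1)] ; factor over Q: parameters, x = \frac{1}{2}, and C = -\frac{4}{3}.


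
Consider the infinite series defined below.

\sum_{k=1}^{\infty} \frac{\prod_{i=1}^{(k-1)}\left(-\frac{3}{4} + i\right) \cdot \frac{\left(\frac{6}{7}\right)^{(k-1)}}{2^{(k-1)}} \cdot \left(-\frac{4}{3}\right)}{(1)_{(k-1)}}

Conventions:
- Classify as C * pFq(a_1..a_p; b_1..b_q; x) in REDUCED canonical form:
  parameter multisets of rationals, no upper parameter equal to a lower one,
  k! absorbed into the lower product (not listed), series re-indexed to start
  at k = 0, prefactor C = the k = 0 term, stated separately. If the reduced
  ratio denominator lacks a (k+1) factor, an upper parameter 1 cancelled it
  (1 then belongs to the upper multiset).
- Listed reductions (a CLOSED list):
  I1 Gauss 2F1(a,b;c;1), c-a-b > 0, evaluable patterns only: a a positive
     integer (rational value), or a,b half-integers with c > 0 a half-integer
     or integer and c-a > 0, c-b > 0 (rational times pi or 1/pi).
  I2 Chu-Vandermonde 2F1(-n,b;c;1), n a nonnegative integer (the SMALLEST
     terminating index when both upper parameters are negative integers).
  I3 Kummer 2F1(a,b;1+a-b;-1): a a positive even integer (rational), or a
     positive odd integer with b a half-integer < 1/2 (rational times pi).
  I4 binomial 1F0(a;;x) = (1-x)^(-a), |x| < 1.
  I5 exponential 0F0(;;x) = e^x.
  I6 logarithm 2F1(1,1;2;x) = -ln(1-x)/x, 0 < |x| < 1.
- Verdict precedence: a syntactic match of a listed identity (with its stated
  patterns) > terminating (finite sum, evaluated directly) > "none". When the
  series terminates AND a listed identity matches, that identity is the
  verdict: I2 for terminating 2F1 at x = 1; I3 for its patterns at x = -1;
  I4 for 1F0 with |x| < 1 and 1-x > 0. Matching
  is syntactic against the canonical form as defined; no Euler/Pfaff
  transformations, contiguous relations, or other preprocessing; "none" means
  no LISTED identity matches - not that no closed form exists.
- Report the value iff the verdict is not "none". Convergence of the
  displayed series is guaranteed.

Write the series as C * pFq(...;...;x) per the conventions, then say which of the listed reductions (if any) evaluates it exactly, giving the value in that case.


Reduced: x = \frac{3}{7}, 1F0, upper = {\frac{1}{4}}, lower = {-}, C = -\frac{4}{3}. Verdict at x = \frac{3}{7}: the binomial series (I4) matches (the 1F0 binomial series: exponent -1/4, x = \frac{3}{7}). Its exact value is \left(-\frac{4}{3}\right) \cdot \left(\frac{4}{7}\right)^{-\frac{1}{4}}.

First insight: with t_0 = -\frac{4}{3}, the two k-th powers (C = -4/3, x = 3/7) combine into one argument.
Ratio: r(k) = \frac{3}{7} * (k+\frac{1}{4}) / [(k+1)] - poly over poly, x = \frac{3}{7} from leading terms; C = -\frac{4}{3} at k = 0.


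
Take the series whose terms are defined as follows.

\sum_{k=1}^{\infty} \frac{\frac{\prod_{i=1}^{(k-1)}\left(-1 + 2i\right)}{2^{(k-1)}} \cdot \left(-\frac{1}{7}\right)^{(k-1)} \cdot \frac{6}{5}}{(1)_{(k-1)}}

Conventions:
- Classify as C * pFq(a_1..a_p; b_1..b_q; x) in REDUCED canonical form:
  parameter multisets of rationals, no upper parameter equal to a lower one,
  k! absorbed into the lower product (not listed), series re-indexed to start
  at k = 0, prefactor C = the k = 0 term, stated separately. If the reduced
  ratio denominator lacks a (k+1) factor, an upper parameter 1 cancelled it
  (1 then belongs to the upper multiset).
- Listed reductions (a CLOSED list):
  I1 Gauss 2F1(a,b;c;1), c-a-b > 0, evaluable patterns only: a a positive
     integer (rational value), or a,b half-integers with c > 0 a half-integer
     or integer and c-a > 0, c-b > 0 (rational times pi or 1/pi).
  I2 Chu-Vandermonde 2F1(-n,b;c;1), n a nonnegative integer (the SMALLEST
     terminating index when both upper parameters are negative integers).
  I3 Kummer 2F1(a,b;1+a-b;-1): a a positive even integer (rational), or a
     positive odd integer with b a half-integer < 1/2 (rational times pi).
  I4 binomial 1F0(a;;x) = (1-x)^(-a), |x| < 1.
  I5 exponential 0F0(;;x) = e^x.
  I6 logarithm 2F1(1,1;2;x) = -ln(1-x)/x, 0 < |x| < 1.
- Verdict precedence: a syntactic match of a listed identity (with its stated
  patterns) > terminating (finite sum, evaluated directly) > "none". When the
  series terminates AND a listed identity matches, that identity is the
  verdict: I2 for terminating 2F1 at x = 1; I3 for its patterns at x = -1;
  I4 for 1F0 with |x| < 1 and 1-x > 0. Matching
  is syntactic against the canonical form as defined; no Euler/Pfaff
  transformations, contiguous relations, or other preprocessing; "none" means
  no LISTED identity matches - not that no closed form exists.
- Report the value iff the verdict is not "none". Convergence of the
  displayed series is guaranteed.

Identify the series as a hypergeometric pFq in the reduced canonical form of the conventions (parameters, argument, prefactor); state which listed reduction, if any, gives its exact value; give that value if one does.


Reduced: x = -\frac{1}{7}, 1F0, upper = {\frac{1}{2}}, lower = {-}, C = \frac{6}{5}. Verdict: the I4 binomial reduction fires (the 1F0 binomial series: exponent -1/2, x = -\frac{1}{7}). Its exact value is \frac{6}{5} \cdot \left(\frac{8}{7}\right)^{-\frac{1}{2}}.

The tell: t_0 being \frac{6}{5}, (1)_k (C = 6/5) is k! itself.
Ratio: r(k) = -\frac{1}{7} * (k+\frac{1}{2}) / [(k+1)] - poly over poly, x = -\frac{1}{7} from leading terms; C = \frac{6}{5} at k = 0.


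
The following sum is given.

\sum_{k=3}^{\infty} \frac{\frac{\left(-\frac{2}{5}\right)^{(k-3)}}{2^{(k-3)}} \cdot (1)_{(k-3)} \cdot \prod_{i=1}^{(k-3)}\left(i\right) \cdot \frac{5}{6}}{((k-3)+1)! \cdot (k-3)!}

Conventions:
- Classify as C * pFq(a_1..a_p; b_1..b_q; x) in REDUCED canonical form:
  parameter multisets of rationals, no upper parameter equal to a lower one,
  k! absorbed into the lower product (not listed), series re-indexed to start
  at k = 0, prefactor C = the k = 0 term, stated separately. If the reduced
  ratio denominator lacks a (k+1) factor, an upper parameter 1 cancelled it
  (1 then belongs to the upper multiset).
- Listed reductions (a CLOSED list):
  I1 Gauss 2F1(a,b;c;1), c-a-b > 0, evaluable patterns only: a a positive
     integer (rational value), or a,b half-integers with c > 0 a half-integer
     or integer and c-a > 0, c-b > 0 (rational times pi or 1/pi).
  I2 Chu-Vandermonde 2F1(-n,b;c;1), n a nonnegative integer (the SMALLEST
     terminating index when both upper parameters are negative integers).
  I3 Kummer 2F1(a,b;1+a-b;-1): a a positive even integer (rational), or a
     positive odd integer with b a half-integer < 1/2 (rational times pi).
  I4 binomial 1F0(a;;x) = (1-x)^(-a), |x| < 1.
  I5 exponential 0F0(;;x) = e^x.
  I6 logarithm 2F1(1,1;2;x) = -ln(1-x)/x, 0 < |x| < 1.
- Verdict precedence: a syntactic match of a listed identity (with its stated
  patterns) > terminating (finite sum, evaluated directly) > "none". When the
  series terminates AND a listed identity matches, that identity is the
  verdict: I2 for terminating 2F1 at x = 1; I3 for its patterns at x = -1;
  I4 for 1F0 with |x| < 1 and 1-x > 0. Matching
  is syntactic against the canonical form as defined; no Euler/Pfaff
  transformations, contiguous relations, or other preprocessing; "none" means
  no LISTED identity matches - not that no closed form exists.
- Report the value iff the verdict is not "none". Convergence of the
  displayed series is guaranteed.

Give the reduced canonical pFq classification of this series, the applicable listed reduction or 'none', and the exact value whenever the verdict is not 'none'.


Classification (C = \frac{5}{6}): 2F1 with upper {1, 1}, lower {2}, argument x = -\frac{1}{5}. Verdict: logarithm (I6) matches (the logarithm: parameters (1,1;2), x = -\frac{1}{5}). Its exact value is \frac{25}{6} \cdot \ln\left(\frac{6}{5}\right).

The tell: t_0 being \frac{5}{6}, the running product (C = 5/6) telescopes to a rising factorial.
Consecutive-term ratio: r(k) = -\frac{1}{5} * (k+1) (k+1) / [(k+2) (k+1)] - rational in k. x = -\frac{1}{5}; t_0 = \frac{5}{6}; negate the roots.


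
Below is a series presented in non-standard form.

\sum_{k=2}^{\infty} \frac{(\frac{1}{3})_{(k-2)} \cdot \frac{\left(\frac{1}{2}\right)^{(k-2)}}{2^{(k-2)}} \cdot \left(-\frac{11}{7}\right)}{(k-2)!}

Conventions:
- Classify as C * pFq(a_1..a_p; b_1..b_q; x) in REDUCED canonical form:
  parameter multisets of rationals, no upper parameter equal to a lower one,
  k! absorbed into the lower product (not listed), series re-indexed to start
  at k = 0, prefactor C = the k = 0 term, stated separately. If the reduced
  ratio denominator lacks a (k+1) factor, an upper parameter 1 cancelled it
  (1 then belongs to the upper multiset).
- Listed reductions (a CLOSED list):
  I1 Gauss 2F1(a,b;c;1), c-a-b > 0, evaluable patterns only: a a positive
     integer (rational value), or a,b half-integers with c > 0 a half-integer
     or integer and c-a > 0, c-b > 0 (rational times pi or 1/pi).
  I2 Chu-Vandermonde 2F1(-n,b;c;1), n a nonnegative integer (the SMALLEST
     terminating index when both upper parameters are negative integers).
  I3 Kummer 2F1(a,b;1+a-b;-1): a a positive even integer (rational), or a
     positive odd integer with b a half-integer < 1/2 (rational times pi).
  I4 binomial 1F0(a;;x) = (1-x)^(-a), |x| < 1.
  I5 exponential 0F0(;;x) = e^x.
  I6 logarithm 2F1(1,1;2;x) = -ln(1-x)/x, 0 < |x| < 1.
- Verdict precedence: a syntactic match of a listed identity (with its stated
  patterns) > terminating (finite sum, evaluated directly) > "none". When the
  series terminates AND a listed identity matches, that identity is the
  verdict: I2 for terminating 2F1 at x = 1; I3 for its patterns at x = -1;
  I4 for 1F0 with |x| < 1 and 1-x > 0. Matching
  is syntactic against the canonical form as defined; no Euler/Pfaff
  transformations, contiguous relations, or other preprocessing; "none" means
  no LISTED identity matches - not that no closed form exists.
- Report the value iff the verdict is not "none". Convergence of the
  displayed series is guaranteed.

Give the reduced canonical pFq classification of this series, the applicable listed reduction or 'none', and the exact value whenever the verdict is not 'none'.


Canonical form: C = -\frac{11}{7} times 1F0 with upper {\frac{1}{3}}, lower {-}, x = \frac{1}{4}. Verdict: binomial (I4) fires (the 1F0 binomial series: exponent -1/3, x = \frac{1}{4}). Hence: \left(-\frac{11}{7}\right) \cdot \left(\frac{3}{4}\right)^{-\frac{1}{3}}.

The tell: t_0 = -\frac{11}{7} here, and the two k-th powers (C = -11/7, x = 1/4) combine into one argument.
Consecutive-term ratio: r(k) = \frac{1}{4} * (k+\frac{1}{3}) / [(k+1)] - rational in k, leading ratio \frac{1}{4}; with t_0 = -\frac{11}{7}, classification follows.


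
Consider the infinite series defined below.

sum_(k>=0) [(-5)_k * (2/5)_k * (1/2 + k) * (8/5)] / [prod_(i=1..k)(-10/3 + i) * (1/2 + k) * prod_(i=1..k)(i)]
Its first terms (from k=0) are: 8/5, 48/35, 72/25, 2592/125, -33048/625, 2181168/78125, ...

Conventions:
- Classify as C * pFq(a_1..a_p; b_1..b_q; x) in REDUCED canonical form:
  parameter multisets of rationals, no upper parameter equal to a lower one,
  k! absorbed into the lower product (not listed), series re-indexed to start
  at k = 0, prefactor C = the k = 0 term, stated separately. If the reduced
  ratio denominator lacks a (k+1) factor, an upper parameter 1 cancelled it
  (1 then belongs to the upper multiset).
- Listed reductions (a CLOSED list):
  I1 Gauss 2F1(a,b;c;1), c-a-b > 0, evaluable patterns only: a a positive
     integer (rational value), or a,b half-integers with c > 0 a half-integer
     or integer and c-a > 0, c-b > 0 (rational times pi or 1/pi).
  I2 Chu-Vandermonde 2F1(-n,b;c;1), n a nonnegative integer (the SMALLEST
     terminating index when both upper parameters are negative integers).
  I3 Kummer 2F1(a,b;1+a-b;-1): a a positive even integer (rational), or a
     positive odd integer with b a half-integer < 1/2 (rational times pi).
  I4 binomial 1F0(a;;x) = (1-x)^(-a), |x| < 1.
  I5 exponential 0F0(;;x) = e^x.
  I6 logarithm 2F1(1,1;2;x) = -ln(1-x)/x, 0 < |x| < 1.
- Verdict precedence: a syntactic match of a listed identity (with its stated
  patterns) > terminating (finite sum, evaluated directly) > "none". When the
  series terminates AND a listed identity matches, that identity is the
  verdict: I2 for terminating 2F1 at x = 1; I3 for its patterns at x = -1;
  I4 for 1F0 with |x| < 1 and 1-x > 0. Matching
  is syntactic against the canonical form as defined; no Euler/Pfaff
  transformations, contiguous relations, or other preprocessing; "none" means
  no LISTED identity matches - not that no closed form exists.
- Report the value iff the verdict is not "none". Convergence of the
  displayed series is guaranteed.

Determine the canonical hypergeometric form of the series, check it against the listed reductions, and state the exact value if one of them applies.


Classification (C = 8/5): 2F1 with upper {-5, 2/5}, lower {-7/3}, argument x = 1. Verdict: this is Vandermonde's identity (I2) (terminating 2F1 at x = 1 with n = 5, b = 2/5, c = -7/3). Hence: 891176/546875.

Key observation: from the first term 8/5: k + 1/2 divides numerator and denominator alike; C = 8/5, x = 1 after cancelling.
Term ratio: r(k) = 1 * (k-5) (k+2/5) / [(k-7/3) (k+1)] - rational; roots negated = parameters, x = 1, C = 8/5.


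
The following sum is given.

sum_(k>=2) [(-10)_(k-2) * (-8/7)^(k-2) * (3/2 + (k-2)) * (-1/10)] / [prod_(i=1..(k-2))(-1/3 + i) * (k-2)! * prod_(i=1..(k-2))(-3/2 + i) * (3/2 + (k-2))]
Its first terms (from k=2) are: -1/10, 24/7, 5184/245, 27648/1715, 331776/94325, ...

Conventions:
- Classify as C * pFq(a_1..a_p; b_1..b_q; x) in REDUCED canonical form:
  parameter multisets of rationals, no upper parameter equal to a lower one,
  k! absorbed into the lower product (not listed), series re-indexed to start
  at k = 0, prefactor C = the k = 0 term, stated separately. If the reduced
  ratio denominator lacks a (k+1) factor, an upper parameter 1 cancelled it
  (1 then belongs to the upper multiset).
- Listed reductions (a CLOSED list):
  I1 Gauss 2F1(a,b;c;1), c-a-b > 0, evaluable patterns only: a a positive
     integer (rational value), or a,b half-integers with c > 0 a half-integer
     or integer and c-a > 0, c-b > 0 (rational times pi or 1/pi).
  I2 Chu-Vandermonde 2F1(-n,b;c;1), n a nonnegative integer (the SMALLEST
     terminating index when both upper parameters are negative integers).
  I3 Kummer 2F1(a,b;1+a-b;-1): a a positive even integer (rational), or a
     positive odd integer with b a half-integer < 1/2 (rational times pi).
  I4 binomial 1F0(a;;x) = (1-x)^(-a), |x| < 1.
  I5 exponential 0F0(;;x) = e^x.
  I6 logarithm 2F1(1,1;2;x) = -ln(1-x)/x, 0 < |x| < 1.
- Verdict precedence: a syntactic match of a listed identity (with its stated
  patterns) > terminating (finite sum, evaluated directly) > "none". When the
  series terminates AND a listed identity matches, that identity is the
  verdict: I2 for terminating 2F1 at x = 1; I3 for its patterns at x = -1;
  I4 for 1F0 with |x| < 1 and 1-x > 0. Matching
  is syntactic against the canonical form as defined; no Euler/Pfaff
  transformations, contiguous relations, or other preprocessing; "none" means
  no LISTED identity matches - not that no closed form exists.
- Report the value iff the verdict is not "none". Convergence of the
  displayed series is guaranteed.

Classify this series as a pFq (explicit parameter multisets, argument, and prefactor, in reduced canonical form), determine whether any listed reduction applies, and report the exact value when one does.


Classification (C = -1/10): 1F2 with upper {-10}, lower {-1/2, 2/3}, argument x = -8/7. Verdict: terminating - no listed pattern fits, but -10 in the upper list cuts the series at k = 10; direct evaluation. Its exact value is 15151569564702239167010789/340998327666308731168750.

First insight: with t_0 = -1/10, the lower running product (prefactor -1/10) is a rising factorial.
Consecutive-term ratio: r(k) = (-8/7) * (k-10) / [(k-1/2) (k+2/3) (k+1)] - poly over poly, x = (-8/7) from leading terms; C = -1/10 at k = 0.


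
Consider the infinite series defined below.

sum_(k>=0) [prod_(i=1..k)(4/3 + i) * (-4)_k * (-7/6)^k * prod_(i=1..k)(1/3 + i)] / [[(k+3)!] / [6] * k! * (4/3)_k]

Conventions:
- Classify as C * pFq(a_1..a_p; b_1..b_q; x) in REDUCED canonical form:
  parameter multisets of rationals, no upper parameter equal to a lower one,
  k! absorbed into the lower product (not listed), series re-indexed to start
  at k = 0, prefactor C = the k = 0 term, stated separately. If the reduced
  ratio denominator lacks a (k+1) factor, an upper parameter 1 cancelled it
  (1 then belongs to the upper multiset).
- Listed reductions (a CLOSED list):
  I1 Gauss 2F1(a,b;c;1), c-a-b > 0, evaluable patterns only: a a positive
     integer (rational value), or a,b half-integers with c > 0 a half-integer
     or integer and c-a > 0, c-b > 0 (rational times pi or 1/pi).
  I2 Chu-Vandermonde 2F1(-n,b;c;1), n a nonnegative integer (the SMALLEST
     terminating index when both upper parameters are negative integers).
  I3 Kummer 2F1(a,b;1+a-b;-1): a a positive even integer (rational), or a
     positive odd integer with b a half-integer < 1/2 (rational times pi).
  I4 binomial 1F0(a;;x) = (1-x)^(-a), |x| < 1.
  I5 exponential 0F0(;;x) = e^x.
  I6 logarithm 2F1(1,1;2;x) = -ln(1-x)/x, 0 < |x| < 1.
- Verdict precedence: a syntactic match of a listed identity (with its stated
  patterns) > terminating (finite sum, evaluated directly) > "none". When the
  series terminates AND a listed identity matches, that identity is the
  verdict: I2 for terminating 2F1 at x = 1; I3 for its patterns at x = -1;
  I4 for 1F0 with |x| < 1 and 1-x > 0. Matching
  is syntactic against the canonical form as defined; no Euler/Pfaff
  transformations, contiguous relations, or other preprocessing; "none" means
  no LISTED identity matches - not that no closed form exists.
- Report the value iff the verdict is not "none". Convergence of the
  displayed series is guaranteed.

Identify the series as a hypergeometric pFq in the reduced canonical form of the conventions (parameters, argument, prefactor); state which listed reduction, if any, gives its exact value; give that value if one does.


Prefactor 1, argument -7/6: 2F1 with upper {-4, 7/3} over lower {4}. Verdict: terminating - upper parameter -4 makes this a finite sum (last index 4), evaluated exactly. Value: 1429553/157464.

Structural cue: from the first term 1: the running product (C = 1) telescopes to a rising factorial.
Ratio: r(k) = (-7/6) * (k-4) (k+7/3) / [(k+4) (k+1)] ; factor over Q: parameters, x = (-7/6), and C = 1.


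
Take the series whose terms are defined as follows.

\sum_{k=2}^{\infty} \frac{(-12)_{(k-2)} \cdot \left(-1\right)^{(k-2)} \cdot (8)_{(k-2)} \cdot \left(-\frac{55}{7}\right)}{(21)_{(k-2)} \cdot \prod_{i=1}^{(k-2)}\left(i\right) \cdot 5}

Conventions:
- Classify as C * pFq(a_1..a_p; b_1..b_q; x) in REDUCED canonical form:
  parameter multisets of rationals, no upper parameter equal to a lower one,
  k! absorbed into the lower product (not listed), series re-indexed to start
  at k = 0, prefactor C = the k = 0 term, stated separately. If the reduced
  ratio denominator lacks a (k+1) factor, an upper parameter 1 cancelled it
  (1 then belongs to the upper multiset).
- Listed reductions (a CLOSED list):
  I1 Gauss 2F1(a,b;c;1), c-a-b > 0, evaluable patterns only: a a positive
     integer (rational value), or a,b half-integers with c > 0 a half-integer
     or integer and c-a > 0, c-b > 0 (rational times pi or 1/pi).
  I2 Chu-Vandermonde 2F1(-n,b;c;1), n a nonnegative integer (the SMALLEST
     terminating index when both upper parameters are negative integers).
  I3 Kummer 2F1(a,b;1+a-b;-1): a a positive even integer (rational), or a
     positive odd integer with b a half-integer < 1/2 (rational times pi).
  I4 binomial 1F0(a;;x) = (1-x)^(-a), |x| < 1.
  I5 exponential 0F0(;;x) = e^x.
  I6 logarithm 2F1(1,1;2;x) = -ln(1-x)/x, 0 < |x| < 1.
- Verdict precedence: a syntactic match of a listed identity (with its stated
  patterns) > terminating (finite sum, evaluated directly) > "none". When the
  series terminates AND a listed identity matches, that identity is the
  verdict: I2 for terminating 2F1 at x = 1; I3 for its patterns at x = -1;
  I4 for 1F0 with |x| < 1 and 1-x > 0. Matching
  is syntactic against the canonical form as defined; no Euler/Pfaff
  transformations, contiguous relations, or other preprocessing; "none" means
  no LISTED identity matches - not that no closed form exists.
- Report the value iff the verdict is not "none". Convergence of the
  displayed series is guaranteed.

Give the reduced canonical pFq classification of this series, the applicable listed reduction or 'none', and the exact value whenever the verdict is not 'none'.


Canonical form: C = -\frac{11}{7} times 2F1 with upper {-12, 8}, lower {21}, x = -1. Verdict: the Kummer evaluation I3 matches (x = -1; c = 21 equals 1+a-b for upper {-12, 8}: listed pattern). Exact value: -\frac{10659}{98}.

Key step: x = -1 and the constant factors (C = -11/7) combine into one prefactor.
Consecutive-term ratio: r(k) = -1 * (k-12) (k+8) / [(k+21) (k+1)] - poly over poly, x = -1 from leading terms; C = -\frac{11}{7} at k = 0.


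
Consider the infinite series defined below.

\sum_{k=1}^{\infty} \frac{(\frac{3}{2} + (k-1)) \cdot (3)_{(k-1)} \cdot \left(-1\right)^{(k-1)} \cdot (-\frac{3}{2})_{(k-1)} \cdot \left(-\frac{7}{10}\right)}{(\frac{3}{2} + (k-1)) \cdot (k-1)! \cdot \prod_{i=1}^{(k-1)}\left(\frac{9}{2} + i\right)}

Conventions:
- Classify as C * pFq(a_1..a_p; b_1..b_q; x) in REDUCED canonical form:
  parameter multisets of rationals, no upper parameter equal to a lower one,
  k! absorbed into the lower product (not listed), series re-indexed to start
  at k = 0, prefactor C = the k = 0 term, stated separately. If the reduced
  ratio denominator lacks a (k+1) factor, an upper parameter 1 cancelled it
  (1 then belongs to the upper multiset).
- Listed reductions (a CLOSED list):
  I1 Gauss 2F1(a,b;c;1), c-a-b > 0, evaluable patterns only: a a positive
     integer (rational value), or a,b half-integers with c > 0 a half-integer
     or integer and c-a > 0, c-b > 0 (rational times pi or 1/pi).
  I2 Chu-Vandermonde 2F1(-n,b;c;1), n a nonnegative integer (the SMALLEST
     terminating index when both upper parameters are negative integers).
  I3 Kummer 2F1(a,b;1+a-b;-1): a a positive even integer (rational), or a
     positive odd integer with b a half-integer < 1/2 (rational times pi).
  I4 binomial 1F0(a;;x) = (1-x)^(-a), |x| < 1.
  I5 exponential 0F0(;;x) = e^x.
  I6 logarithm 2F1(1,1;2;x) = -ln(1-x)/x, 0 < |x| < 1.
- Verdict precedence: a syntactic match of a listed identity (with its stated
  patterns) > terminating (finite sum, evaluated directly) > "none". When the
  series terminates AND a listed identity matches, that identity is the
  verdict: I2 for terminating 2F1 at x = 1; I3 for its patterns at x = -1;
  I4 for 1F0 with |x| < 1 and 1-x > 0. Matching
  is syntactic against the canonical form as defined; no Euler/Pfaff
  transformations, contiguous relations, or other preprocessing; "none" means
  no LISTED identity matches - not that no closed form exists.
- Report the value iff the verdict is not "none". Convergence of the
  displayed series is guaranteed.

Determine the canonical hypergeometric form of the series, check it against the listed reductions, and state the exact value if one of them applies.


x = -1 here; the reduced form reads 2F1, upper {-\frac{3}{2}, 3}, lower {\frac{11}{2}}, C = -\frac{7}{10}. Verdict: the Kummer evaluation I3 matches (x = -1; c = \frac{11}{2} equals 1+a-b for upper {-\frac{3}{2}, 3}: listed pattern). Its exact value is \left(-\frac{441}{1024}\right) \cdot \pi.

First insight: x = -1 and the lower running product (C = -7/10) is a rising factorial.
Term ratio: r(k) = -1 * (k-\frac{3}{2}) (k+3) / [(k+\frac{11}{2}) (k+1)] ; factor over Q: parameters, x = -1, and C = -\frac{7}{10}.


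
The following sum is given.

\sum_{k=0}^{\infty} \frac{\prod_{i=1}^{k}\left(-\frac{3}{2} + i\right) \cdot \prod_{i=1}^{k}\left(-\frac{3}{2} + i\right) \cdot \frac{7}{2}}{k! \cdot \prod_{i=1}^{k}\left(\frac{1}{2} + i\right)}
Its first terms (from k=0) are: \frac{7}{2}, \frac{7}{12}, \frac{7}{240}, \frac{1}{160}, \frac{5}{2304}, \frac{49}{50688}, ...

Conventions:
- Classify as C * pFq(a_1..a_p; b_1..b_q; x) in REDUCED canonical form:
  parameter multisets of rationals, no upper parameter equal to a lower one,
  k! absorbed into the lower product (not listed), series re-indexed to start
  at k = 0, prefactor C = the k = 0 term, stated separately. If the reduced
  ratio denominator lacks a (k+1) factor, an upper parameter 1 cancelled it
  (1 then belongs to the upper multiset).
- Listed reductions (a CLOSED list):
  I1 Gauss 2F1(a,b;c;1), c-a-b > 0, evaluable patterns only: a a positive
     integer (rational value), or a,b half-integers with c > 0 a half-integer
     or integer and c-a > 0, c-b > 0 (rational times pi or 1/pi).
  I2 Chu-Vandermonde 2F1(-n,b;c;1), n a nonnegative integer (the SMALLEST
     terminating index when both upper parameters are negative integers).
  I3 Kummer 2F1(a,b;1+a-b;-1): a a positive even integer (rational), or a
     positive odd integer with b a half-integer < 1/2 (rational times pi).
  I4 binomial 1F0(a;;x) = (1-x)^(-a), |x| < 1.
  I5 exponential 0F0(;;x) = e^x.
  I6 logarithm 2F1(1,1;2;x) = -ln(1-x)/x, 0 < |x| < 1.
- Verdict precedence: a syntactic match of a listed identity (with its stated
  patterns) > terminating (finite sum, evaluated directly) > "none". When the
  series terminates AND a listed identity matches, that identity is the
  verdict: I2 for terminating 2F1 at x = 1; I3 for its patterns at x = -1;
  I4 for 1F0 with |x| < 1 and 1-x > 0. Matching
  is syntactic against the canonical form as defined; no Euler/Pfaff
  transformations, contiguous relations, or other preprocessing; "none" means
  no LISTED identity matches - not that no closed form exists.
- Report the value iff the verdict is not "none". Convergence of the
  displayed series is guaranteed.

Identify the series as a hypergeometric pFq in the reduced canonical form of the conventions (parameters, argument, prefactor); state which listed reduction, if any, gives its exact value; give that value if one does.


This is \frac{7}{2} * 2F1(-\frac{1}{2}, -\frac{1}{2}; \frac{3}{2}; 1) in reduced canonical form. Verdict (x = 1): Gauss (I1, half-integer pattern) applies (x = 1; upper {-\frac{1}{2}, -\frac{1}{2}} half-integers, c = \frac{3}{2} in the evaluable pattern). Exact value: \frac{21}{16} \cdot \pi.

Key step: from the first term \frac{7}{2}: the running product (C = 7/2, x = 1) telescopes to a rising factorial.
Adjacent-term ratio: r(k) = 1 * (k-\frac{1}{2}) (k-\frac{1}{2}) / [(k+\frac{3}{2}) (k+1)] - poly over poly, x = 1 from leading terms; C = \frac{7}{2} at k = 0.
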